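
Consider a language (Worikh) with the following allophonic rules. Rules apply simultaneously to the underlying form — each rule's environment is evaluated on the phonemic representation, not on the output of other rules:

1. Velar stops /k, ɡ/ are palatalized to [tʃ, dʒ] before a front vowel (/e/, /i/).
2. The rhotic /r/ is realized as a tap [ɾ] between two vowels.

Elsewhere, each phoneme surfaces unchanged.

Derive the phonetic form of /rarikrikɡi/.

[raɾikrikdʒi]

/r/ (word-initial): rule 2 targets it, but not between two vowels → unchanged [r].
/a/ (between /r/ and /r/): no rule targets it → [a].
/r/ meets the environment for rule 2 (between two vowels) → [ɾ].
/i/ — not in any rule's target class → [i].
/k/ (between /i/ and /r/) is in the target of rule 1 but the environment (before a front vowel) is not met → [k].
/r/ — between /k/ and /i/; rule 2 does not apply here → [r].
/i/ (between /r/ and /k/) is unaffected → [i].
/k/ (between /i/ and /ɡ/) fails the environment for rule 1, so it stays [k].
/ɡ/ — between /k/ and /i/, before a front vowel — surfaces as [dʒ] (rule 1).
/i/ — not in any rule's target class → [i].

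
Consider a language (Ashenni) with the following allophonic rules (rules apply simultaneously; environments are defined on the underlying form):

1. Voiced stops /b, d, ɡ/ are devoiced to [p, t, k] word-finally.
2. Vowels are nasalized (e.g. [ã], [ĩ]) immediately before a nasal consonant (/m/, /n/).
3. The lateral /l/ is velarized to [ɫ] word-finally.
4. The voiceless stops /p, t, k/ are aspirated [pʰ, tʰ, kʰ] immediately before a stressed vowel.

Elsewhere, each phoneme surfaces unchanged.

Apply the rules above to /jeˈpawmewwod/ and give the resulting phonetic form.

/j/ (word-initial): no rule targets it → [j].
/e/ (between /j/ and /p/) is in the target of rule 2 but the environment (before a nasal consonant) is not met → [e].
/p/ (between /e/ and /a/): immediately before a stressed vowel, so rule 4 applies → [pʰ].
/a/ — between /p/ and /w/; rule 2 does not apply here → [a].
/w/ (between /a/ and /m/): no rule targets it → [w].
/m/ — not in any rule's target class → [m].
/e/ (between /m/ and /w/) fails the environment for rule 2, so it stays [e].
/w/ (between /e/ and /w/) is unaffected → [w].
/w/ stays [w].
/o/ (between /w/ and /d/) fails the environment for rule 2, so it stays [o].
/d/ — word-final, word-finally — surfaces as [t] (rule 1).

[jeˈpʰawmewwot]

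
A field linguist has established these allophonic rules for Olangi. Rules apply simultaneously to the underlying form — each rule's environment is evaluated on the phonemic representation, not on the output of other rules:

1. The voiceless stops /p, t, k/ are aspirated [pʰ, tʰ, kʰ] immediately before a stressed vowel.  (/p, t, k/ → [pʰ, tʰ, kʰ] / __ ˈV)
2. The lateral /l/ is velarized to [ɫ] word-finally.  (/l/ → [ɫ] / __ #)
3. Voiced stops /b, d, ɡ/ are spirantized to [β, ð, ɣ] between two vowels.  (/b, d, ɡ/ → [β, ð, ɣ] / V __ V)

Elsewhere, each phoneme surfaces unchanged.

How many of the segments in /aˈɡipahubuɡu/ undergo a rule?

3

Segments that undergo a rule: /ɡ/ → [ɣ] (rule 3); /b/ → [β] (rule 3); /ɡ/ → [ɣ] (rule 3).
All other segments surface unchanged.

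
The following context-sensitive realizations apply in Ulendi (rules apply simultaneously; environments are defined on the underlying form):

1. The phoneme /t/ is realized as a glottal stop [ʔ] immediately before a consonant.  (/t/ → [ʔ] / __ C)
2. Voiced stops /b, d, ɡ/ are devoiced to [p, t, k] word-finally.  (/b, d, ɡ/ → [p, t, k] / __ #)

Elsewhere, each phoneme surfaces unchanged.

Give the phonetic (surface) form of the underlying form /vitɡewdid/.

[viʔɡewdit]

/v/ (word-initial) is unaffected → [v].
/i/ (between /v/ and /t/): no rule targets it → [i].
/t/ (between /i/ and /ɡ/): immediately before a consonant, so rule 1 applies → [ʔ].
/ɡ/ — between /t/ and /e/; rule 2 does not apply here → [ɡ].
/e/ (between /ɡ/ and /w/): no rule targets it → [e].
/w/ stays [w].
/d/ (between /w/ and /i/) is in the target of rule 2 but the environment (word-finally) is not met → [d].
/i/ — not in any rule's target class → [i].
/d/ (word-final) occurs word-finally → [t] by rule 2.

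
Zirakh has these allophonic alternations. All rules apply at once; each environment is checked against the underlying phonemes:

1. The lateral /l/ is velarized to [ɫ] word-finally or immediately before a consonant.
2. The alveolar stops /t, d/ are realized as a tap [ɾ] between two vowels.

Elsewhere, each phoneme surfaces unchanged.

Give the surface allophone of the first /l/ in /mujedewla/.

/l/ (between /w/ and /a/) fails the environment for rule 1, so it stays [l].

[l]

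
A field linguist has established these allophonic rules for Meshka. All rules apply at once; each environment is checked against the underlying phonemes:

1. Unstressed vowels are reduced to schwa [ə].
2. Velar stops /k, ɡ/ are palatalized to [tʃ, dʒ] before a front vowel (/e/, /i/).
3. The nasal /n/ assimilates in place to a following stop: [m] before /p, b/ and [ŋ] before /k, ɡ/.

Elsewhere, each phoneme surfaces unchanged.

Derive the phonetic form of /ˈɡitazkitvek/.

[ˈdʒitəztʃətvək]

/ɡ/ meets the environment for rule 2 (before a front vowel) → [dʒ].
/i/ (between /ɡ/ and /t/) fails the environment for rule 1, so it stays [i].
/t/ stays [t].
/a/ meets the environment for rule 1 (in an unstressed syllable) → [ə].
/z/ stays [z].
/k/ meets the environment for rule 2 (before a front vowel) → [tʃ].
Rule 1 applies to /i/ (between /k/ and /t/: in an unstressed syllable) → [ə].
/t/ (between /i/ and /v/) is unaffected → [t].
/v/ stays [v].
Rule 1 applies to /e/ (between /v/ and /k/: in an unstressed syllable) → [ə].
/k/ (word-final): rule 2 targets it, but not before a front vowel → unchanged [k].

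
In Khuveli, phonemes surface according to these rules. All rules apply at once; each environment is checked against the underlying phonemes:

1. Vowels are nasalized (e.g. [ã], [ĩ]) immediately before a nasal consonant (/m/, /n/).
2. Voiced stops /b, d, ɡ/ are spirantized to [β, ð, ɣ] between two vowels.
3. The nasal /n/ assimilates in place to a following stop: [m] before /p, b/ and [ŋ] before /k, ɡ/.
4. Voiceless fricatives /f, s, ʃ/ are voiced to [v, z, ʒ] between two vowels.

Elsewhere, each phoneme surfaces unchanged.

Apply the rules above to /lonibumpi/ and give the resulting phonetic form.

[lõniβũmpi]

/l/ (word-initial): no rule targets it → [l].
/o/ meets the environment for rule 1 (before a nasal consonant) → [õ].
/n/ — between /o/ and /i/; rule 3 does not apply here → [n].
/i/ (between /n/ and /b/): rule 1 targets it, but not before a nasal consonant → unchanged [i].
/b/ (between /i/ and /u/) occurs between two vowels → [β] by rule 2.
/u/ — between /b/ and /m/, before a nasal consonant — surfaces as [ũ] (rule 1).
/m/ (between /u/ and /p/): no rule targets it → [m].
/p/ (between /m/ and /i/) is unaffected → [p].
/i/ (word-final) fails the environment for rule 1, so it stays [i].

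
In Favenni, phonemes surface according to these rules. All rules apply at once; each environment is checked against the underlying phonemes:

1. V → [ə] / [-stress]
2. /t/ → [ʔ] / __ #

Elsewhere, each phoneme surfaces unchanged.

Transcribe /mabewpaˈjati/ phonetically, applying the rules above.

[məbəwpəˈjatə]

/m/ (word-initial) is unaffected → [m].
/a/ meets the environment for rule 1 (in an unstressed syllable) → [ə].
/b/ stays [b].
/e/ — between /b/ and /w/, in an unstressed syllable — surfaces as [ə] (rule 1).
/w/ (between /e/ and /p/): no rule targets it → [w].
/p/ stays [p].
Rule 1 applies to /a/ (between /p/ and /j/: in an unstressed syllable) → [ə].
/j/ — not in any rule's target class → [j].
/a/ (between /j/ and /t/) fails the environment for rule 1, so it stays [a].
/t/ (between /a/ and /i/): rule 2 targets it, but not word-finally → unchanged [t].
/i/ meets the environment for rule 1 (in an unstressed syllable) → [ə].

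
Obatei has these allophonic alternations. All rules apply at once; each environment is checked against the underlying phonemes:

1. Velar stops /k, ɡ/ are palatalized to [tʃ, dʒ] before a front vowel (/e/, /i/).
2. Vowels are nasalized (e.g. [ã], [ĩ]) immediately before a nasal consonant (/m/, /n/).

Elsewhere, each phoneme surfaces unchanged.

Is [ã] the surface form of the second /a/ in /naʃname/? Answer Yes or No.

Yes

/a/ (between /n/ and /m/) occurs before a nasal consonant → [ã] by rule 2.
The actual realization is [ã], which matches [ã].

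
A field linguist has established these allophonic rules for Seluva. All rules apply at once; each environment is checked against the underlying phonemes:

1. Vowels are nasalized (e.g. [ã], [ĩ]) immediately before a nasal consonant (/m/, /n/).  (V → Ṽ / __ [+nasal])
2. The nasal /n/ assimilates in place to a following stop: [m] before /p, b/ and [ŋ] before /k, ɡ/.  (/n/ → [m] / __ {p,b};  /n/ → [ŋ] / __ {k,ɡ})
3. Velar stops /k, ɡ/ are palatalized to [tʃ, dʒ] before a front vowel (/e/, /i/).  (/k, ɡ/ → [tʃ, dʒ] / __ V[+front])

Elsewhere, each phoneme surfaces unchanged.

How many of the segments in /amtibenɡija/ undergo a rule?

4

Segments that undergo a rule: /a/ → [ã] (rule 1); /e/ → [ẽ] (rule 1); /n/ → [ŋ] (rule 2); /ɡ/ → [dʒ] (rule 3).
All other segments surface unchanged.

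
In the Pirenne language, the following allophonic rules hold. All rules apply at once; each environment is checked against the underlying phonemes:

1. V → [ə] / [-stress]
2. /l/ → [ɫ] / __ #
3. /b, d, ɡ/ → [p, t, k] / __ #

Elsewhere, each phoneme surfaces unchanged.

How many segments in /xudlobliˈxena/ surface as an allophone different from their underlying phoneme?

4

Segments that undergo a rule: /u/ → [ə] (rule 1); /o/ → [ə] (rule 1); /i/ → [ə] (rule 1); /a/ → [ə] (rule 1).
All other segments surface unchanged.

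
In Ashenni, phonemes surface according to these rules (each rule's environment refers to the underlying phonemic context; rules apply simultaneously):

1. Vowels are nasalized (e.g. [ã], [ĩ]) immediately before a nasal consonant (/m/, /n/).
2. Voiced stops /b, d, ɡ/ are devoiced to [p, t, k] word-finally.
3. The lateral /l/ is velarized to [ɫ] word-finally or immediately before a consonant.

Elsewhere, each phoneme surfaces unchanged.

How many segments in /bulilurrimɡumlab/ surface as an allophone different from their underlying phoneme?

3

Segments that undergo a rule: /i/ → [ĩ] (rule 1); /u/ → [ũ] (rule 1); /b/ → [p] (rule 2).
All other segments surface unchanged.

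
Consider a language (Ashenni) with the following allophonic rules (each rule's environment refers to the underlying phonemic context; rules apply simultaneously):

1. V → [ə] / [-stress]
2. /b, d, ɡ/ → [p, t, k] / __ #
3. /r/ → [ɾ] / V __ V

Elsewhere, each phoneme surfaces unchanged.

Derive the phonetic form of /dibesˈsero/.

[dəbəsˈseɾə]

/d/ — word-initial; rule 2 does not apply here → [d].
/i/ (between /d/ and /b/): in an unstressed syllable, so rule 1 applies → [ə].
/b/ (between /i/ and /e/) is in the target of rule 2 but the environment (word-finally) is not met → [b].
/e/ meets the environment for rule 1 (in an unstressed syllable) → [ə].
/s/ (between /e/ and /s/) is unaffected → [s].
/s/ (between /s/ and /e/) is unaffected → [s].
/e/ (between /s/ and /r/): rule 1 targets it, but not in an unstressed syllable → unchanged [e].
/r/ — between /e/ and /o/, between two vowels — surfaces as [ɾ] (rule 3).
/o/ (word-final) occurs in an unstressed syllable → [ə] by rule 1.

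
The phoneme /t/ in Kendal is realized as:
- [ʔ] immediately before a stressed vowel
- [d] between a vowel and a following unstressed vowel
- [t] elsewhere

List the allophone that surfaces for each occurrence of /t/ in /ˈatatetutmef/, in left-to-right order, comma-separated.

Occurrence 1 (position 2): between a vowel and a following unstressed vowel → [d].
Occurrence 2 (position 4): between a vowel and a following unstressed vowel → [d].
Occurrence 3 (position 6): between a vowel and a following unstressed vowel → [d].
Occurrence 4 (position 8): no conditioning environment matches → elsewhere allophone [t].

[d], [d], [d], [t]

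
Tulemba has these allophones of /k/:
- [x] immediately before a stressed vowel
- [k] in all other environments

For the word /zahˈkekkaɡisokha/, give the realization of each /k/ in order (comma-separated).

[x], [k], [k], [k]

Occurrence 1 (position 4): immediately before a stressed vowel → [x].
Occurrence 2 (position 6): no conditioning environment matches → elsewhere allophone [k].
Occurrence 3 (position 7): no conditioning environment matches → elsewhere allophone [k].
Occurrence 4 (position 13): no conditioning environment matches → elsewhere allophone [k].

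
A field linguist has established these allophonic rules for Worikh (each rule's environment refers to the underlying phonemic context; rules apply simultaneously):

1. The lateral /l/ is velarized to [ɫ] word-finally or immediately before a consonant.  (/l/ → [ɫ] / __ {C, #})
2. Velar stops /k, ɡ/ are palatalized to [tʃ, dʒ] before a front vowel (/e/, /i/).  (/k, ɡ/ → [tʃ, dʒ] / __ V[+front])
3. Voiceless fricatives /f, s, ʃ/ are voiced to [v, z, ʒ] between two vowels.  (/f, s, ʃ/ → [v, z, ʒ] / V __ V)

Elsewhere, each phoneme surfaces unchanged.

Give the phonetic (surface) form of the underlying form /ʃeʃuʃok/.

[ʃeʒuʒok]

/ʃ/ (word-initial): rule 3 targets it, but not between two vowels → unchanged [ʃ].
/ʃ/ — between /e/ and /u/, between two vowels — surfaces as [ʒ] (rule 3).
/ʃ/ meets the environment for rule 3 (between two vowels) → [ʒ].
/k/ (word-final) fails the environment for rule 2, so it stays [k].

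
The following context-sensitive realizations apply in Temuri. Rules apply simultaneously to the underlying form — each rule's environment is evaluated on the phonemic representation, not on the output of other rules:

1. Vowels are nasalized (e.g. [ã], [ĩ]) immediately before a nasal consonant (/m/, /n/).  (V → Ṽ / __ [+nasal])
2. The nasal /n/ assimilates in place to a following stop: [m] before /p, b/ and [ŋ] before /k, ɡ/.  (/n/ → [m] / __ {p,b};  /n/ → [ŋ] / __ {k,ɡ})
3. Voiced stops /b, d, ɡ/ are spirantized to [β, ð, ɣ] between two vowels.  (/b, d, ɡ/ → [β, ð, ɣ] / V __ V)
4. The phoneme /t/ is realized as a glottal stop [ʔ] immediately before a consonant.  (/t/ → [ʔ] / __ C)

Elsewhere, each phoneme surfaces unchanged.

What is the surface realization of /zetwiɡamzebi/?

/z/ — not in any rule's target class → [z].
/e/ — between /z/ and /t/; rule 1 does not apply here → [e].
Rule 4 applies to /t/ (between /e/ and /w/: immediately before a consonant) → [ʔ].
/w/ (between /t/ and /i/): no rule targets it → [w].
/i/ (between /w/ and /ɡ/) is in the target of rule 1 but the environment (before a nasal consonant) is not met → [i].
/ɡ/ (between /i/ and /a/): between two vowels, so rule 3 applies → [ɣ].
Rule 1 applies to /a/ (between /ɡ/ and /m/: before a nasal consonant) → [ã].
/m/ (between /a/ and /z/) is unaffected → [m].
/z/ stays [z].
/e/ (between /z/ and /b/) fails the environment for rule 1, so it stays [e].
/b/ — between /e/ and /i/, between two vowels — surfaces as [β] (rule 3).
/i/ (word-final) is in the target of rule 1 but the environment (before a nasal consonant) is not met → [i].

[zeʔwiɣãmzeβi]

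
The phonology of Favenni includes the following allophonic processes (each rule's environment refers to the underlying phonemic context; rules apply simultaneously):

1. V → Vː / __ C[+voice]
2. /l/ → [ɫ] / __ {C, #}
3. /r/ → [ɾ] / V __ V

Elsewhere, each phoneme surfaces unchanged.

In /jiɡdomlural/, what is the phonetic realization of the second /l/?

Rule 2 applies to /l/ (word-final: word-finally or immediately before a consonant) → [ɫ].

[ɫ]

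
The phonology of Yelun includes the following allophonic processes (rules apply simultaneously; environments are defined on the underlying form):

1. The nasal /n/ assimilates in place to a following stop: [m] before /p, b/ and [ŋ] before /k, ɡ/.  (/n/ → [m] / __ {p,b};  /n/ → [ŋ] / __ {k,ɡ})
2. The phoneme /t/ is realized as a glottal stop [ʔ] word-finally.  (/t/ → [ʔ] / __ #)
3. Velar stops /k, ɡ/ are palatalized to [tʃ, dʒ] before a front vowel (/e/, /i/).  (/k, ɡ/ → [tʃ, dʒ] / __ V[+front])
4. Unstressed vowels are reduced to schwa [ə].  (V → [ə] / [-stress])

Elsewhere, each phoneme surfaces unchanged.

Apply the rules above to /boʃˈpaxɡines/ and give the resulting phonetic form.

/b/ (word-initial) is unaffected → [b].
/o/ (between /b/ and /ʃ/) occurs in an unstressed syllable → [ə] by rule 4.
/ʃ/ stays [ʃ].
/p/ stays [p].
/a/ (between /p/ and /x/) fails the environment for rule 4, so it stays [a].
/x/ — not in any rule's target class → [x].
Rule 3 applies to /ɡ/ (between /x/ and /i/: before a front vowel) → [dʒ].
/i/ meets the environment for rule 4 (in an unstressed syllable) → [ə].
/n/ — between /i/ and /e/; rule 1 does not apply here → [n].
/e/ — between /n/ and /s/, in an unstressed syllable — surfaces as [ə] (rule 4).
/s/ (word-final) is unaffected → [s].

[bəʃˈpaxdʒənəs]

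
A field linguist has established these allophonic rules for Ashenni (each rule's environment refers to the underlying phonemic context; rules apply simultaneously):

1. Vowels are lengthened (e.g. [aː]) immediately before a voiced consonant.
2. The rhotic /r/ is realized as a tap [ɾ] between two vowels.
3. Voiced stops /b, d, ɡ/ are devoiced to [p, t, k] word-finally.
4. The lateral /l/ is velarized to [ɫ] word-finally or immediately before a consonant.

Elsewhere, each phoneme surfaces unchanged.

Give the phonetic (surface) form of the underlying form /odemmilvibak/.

[oːdeːmmiːɫviːbak]

/o/ (word-initial) occurs before a voiced consonant → [oː] by rule 1.
/d/ — between /o/ and /e/; rule 3 does not apply here → [d].
/e/ (between /d/ and /m/) occurs before a voiced consonant → [eː] by rule 1.
/i/ — between /m/ and /l/, before a voiced consonant — surfaces as [iː] (rule 1).
Rule 4 applies to /l/ (between /i/ and /v/: word-finally or immediately before a consonant) → [ɫ].
/i/ (between /v/ and /b/): before a voiced consonant, so rule 1 applies → [iː].
/b/ (between /i/ and /a/): rule 3 targets it, but not word-finally → unchanged [b].
/a/ (between /b/ and /k/) fails the environment for rule 1, so it stays [a].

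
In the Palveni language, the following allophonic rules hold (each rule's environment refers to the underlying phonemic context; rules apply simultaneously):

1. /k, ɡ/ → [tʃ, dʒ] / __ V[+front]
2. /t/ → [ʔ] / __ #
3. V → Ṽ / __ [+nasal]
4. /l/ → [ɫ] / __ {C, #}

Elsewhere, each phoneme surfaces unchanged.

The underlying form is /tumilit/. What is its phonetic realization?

[tũmiliʔ]

/t/ — word-initial; rule 2 does not apply here → [t].
/u/ (between /t/ and /m/) occurs before a nasal consonant → [ũ] by rule 3.
/m/ — not in any rule's target class → [m].
/i/ (between /m/ and /l/): rule 3 targets it, but not before a nasal consonant → unchanged [i].
/l/ (between /i/ and /i/) is in the target of rule 4 but the environment (word-finally or immediately before a consonant) is not met → [l].
/i/ — between /l/ and /t/; rule 3 does not apply here → [i].
Rule 2 applies to /t/ (word-final: word-finally) → [ʔ].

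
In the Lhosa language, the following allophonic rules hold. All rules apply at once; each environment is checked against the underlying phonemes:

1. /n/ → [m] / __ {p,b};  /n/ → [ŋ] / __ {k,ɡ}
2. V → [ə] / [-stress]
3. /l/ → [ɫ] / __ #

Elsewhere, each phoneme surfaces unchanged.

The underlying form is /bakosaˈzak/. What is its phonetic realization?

[bəkəsəˈzak]

/b/ stays [b].
Rule 2 applies to /a/ (between /b/ and /k/: in an unstressed syllable) → [ə].
/k/ (between /a/ and /o/): no rule targets it → [k].
/o/ (between /k/ and /s/) occurs in an unstressed syllable → [ə] by rule 2.
/s/ (between /o/ and /a/): no rule targets it → [s].
/a/ — between /s/ and /z/, in an unstressed syllable — surfaces as [ə] (rule 2).
/z/ (between /a/ and /a/) is unaffected → [z].
/a/ (between /z/ and /k/) is in the target of rule 2 but the environment (in an unstressed syllable) is not met → [a].
/k/ — not in any rule's target class → [k].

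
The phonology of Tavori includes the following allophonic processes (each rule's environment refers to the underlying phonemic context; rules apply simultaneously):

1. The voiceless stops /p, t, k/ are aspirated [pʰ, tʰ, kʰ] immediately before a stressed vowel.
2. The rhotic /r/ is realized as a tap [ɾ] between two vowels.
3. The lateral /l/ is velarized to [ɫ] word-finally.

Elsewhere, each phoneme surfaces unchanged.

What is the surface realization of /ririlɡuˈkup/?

/r/ (word-initial) is in the target of rule 2 but the environment (between two vowels) is not met → [r].
Rule 2 applies to /r/ (between /i/ and /i/: between two vowels) → [ɾ].
/l/ (between /i/ and /ɡ/) fails the environment for rule 3, so it stays [l].
/k/ — between /u/ and /u/, immediately before a stressed vowel — surfaces as [kʰ] (rule 1).
/p/ — word-final; rule 1 does not apply here → [p].

[riɾilɡuˈkʰup]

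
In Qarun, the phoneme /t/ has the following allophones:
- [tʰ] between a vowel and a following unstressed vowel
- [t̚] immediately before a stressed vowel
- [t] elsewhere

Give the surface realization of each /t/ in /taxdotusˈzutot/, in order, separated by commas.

[t], [tʰ], [tʰ], [t]

Occurrence 1 (position 1): no conditioning environment matches → elsewhere allophone [t].
Occurrence 2 (position 6): between a vowel and a following unstressed vowel → [tʰ].
Occurrence 3 (position 11): between a vowel and a following unstressed vowel → [tʰ].
Occurrence 4 (position 13): no conditioning environment matches → elsewhere allophone [t].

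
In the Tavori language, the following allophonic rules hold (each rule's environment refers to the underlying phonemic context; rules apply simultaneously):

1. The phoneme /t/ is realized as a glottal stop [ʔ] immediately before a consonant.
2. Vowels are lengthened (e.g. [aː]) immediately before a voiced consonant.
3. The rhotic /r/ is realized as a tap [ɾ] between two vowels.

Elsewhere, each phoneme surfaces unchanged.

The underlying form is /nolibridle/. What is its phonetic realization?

[noːliːbriːdle]

/o/ — between /n/ and /l/, before a voiced consonant — surfaces as [oː] (rule 2).
/i/ meets the environment for rule 2 (before a voiced consonant) → [iː].
/r/ (between /b/ and /i/): rule 3 targets it, but not between two vowels → unchanged [r].
/i/ — between /r/ and /d/, before a voiced consonant — surfaces as [iː] (rule 2).
/e/ (word-final) fails the environment for rule 2, so it stays [e].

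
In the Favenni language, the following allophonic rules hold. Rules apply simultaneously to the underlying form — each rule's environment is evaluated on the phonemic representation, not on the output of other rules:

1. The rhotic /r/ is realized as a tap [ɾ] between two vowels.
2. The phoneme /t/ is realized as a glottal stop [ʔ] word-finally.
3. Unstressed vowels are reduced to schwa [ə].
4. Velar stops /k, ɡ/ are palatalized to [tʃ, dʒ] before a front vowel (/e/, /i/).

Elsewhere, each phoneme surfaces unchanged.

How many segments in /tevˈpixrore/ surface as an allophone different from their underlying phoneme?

4

Segments that undergo a rule: /e/ → [ə] (rule 3); /o/ → [ə] (rule 3); /r/ → [ɾ] (rule 1); /e/ → [ə] (rule 3).
All other segments surface unchanged.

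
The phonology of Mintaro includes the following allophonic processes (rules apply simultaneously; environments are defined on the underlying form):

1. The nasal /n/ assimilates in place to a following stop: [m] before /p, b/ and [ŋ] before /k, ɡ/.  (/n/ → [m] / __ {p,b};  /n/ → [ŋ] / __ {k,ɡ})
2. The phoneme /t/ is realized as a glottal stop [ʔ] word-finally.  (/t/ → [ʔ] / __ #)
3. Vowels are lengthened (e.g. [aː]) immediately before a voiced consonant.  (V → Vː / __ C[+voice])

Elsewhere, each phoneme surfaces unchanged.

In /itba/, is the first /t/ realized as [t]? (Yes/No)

/t/ (between /i/ and /b/) fails the environment for rule 2, so it stays [t].
The actual realization is [t], which matches [t].

Yes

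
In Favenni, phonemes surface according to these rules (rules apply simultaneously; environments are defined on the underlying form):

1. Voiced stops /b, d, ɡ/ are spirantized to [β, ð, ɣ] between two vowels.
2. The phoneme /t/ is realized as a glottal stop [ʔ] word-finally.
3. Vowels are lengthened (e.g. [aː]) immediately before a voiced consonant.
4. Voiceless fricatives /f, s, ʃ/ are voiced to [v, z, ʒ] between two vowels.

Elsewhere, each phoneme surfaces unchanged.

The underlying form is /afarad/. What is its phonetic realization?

[avaːraːd]

/a/ — word-initial; rule 3 does not apply here → [a].
/f/ meets the environment for rule 4 (between two vowels) → [v].
/a/ meets the environment for rule 3 (before a voiced consonant) → [aː].
/r/ — not in any rule's target class → [r].
/a/ meets the environment for rule 3 (before a voiced consonant) → [aː].
/d/ (word-final) is in the target of rule 1 but the environment (between two vowels) is not met → [d].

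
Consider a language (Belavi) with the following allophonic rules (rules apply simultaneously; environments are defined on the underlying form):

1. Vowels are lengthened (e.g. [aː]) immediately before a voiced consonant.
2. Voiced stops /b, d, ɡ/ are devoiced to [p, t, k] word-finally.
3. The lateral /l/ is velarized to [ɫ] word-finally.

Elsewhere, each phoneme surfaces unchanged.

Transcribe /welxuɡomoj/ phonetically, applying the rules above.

[weːlxuːɡoːmoːj]

/e/ (between /w/ and /l/) occurs before a voiced consonant → [eː] by rule 1.
/l/ (between /e/ and /x/) is in the target of rule 3 but the environment (word-finally) is not met → [l].
/u/ (between /x/ and /ɡ/) occurs before a voiced consonant → [uː] by rule 1.
/ɡ/ (between /u/ and /o/): rule 2 targets it, but not word-finally → unchanged [ɡ].
/o/ meets the environment for rule 1 (before a voiced consonant) → [oː].
Rule 1 applies to /o/ (between /m/ and /j/: before a voiced consonant) → [oː].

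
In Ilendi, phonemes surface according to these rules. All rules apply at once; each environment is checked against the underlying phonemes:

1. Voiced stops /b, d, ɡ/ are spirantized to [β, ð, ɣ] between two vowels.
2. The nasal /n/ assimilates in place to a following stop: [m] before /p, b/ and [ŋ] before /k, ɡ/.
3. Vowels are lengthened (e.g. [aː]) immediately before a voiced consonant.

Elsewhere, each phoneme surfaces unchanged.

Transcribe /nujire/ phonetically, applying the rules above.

[nuːjiːre]

/n/ (word-initial) fails the environment for rule 2, so it stays [n].
/u/ — between /n/ and /j/, before a voiced consonant — surfaces as [uː] (rule 3).
Rule 3 applies to /i/ (between /j/ and /r/: before a voiced consonant) → [iː].
/e/ — word-final; rule 3 does not apply here → [e].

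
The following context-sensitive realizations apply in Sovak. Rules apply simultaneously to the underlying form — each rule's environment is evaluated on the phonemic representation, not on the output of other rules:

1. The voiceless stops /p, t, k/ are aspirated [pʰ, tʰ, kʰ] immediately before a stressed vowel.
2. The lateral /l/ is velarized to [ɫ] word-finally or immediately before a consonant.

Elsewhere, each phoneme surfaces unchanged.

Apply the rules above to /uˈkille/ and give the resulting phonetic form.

/k/ (between /u/ and /i/): immediately before a stressed vowel, so rule 1 applies → [kʰ].
/l/ meets the environment for rule 2 (word-finally or immediately before a consonant) → [ɫ].
/l/ (between /l/ and /e/): rule 2 targets it, but not word-finally or immediately before a consonant → unchanged [l].

[uˈkʰiɫle]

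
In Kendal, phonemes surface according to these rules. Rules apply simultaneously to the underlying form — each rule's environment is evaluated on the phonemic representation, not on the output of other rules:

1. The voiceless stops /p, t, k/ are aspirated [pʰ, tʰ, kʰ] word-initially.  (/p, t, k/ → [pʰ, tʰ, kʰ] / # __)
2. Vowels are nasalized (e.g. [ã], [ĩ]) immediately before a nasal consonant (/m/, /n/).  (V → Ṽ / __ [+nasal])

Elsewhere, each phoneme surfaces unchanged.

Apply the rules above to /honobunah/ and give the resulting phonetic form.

/h/ (word-initial): no rule targets it → [h].
/o/ (between /h/ and /n/): before a nasal consonant, so rule 2 applies → [õ].
/n/ — not in any rule's target class → [n].
/o/ (between /n/ and /b/) is in the target of rule 2 but the environment (before a nasal consonant) is not met → [o].
/b/ stays [b].
/u/ (between /b/ and /n/): before a nasal consonant, so rule 2 applies → [ũ].
/n/ (between /u/ and /a/) is unaffected → [n].
/a/ (between /n/ and /h/) fails the environment for rule 2, so it stays [a].
/h/ — not in any rule's target class → [h].

[hõnobũnah]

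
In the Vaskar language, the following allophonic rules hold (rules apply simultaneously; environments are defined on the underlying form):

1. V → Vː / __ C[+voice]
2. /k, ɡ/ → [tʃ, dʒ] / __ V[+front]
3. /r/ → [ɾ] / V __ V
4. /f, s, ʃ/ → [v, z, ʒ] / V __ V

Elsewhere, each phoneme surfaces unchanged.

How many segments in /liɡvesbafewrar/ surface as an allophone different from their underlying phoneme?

4

Segments that undergo a rule: /i/ → [iː] (rule 1); /f/ → [v] (rule 4); /e/ → [eː] (rule 1); /a/ → [aː] (rule 1).
All other segments surface unchanged.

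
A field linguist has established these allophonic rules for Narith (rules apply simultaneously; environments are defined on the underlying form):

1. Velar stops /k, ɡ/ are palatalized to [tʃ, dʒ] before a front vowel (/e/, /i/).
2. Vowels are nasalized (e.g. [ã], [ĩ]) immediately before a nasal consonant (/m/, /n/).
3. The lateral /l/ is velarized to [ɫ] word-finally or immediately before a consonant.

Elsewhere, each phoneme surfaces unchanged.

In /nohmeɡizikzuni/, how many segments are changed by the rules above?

Segments that undergo a rule: /ɡ/ → [dʒ] (rule 1); /u/ → [ũ] (rule 2).
All other segments surface unchanged.

2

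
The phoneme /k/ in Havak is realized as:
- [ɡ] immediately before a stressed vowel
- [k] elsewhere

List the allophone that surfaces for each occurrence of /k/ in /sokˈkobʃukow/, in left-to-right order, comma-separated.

[k], [ɡ], [k]

Occurrence 1 (position 3): no conditioning environment matches → elsewhere allophone [k].
Occurrence 2 (position 4): immediately before a stressed vowel → [ɡ].
Occurrence 3 (position 9): no conditioning environment matches → elsewhere allophone [k].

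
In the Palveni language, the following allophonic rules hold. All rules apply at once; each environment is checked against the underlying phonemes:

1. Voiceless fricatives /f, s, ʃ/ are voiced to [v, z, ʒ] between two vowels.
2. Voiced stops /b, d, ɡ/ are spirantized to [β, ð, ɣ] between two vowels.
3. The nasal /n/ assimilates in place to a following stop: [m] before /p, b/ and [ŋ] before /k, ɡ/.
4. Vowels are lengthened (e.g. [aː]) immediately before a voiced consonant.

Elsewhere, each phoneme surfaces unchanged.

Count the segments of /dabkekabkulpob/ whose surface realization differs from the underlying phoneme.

Segments that undergo a rule: /a/ → [aː] (rule 4); /a/ → [aː] (rule 4); /u/ → [uː] (rule 4); /o/ → [oː] (rule 4).
All other segments surface unchanged.

4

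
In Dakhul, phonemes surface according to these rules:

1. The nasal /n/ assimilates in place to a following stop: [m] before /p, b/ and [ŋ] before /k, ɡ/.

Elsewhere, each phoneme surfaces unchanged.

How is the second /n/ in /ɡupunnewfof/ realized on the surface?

/n/ — between /n/ and /e/; rule 1 does not apply here → [n].

[n]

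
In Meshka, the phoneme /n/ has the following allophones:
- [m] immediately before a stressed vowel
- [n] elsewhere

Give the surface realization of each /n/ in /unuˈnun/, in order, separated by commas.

[n], [m], [n]

Occurrence 1 (position 2): no conditioning environment matches → elsewhere allophone [n].
Occurrence 2 (position 4): immediately before a stressed vowel → [m].
Occurrence 3 (position 6): no conditioning environment matches → elsewhere allophone [n].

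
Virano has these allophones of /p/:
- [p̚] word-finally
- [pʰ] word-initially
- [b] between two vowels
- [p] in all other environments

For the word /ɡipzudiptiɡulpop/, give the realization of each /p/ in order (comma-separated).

Occurrence 1 (position 3): no conditioning environment matches → elsewhere allophone [p].
Occurrence 2 (position 8): no conditioning environment matches → elsewhere allophone [p].
Occurrence 3 (position 14): no conditioning environment matches → elsewhere allophone [p].
Occurrence 4 (position 16): word-finally → [p̚].

[p], [p], [p], [p̚]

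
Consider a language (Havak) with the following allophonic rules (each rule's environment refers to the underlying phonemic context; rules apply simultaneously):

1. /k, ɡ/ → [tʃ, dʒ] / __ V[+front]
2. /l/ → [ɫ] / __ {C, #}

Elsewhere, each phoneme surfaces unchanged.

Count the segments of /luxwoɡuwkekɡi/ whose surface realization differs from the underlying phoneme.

2

Segments that undergo a rule: /k/ → [tʃ] (rule 1); /ɡ/ → [dʒ] (rule 1).
All other segments surface unchanged.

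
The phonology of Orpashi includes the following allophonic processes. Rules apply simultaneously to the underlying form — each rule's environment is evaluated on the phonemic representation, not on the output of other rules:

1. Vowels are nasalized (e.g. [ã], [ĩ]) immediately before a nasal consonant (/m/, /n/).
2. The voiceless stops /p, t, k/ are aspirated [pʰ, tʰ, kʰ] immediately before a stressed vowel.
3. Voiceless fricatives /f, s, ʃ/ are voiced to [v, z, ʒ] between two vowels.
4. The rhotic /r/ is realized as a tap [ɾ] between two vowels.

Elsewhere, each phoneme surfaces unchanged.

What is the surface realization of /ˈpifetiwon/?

/p/ (word-initial): immediately before a stressed vowel, so rule 2 applies → [pʰ].
/i/ (between /p/ and /f/) fails the environment for rule 1, so it stays [i].
Rule 3 applies to /f/ (between /i/ and /e/: between two vowels) → [v].
/e/ (between /f/ and /t/) is in the target of rule 1 but the environment (before a nasal consonant) is not met → [e].
/t/ (between /e/ and /i/) fails the environment for rule 2, so it stays [t].
/i/ (between /t/ and /w/) is in the target of rule 1 but the environment (before a nasal consonant) is not met → [i].
/o/ — between /w/ and /n/, before a nasal consonant — surfaces as [õ] (rule 1).

[ˈpʰivetiwõn]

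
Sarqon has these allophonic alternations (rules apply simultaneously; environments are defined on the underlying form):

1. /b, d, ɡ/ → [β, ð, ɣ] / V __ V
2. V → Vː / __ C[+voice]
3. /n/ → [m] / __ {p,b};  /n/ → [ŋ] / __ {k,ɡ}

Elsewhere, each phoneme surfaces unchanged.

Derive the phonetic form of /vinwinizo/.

[viːnwiːniːzo]

/v/ (word-initial): no rule targets it → [v].
/i/ meets the environment for rule 2 (before a voiced consonant) → [iː].
/n/ (between /i/ and /w/) fails the environment for rule 3, so it stays [n].
/w/ (between /n/ and /i/) is unaffected → [w].
/i/ (between /w/ and /n/): before a voiced consonant, so rule 2 applies → [iː].
/n/ (between /i/ and /i/): rule 3 targets it, but not before a labial or velar stop → unchanged [n].
Rule 2 applies to /i/ (between /n/ and /z/: before a voiced consonant) → [iː].
/z/ (between /i/ and /o/) is unaffected → [z].
/o/ — word-final; rule 2 does not apply here → [o].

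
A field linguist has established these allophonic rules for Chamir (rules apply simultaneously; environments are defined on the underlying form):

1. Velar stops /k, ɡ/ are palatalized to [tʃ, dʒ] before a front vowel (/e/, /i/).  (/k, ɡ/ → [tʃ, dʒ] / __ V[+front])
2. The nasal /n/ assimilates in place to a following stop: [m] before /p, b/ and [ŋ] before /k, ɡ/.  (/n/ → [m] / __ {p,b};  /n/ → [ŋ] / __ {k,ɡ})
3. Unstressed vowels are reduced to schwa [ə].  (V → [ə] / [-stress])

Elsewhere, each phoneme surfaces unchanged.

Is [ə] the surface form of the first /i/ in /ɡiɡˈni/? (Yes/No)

Rule 3 applies to /i/ (between /ɡ/ and /ɡ/: in an unstressed syllable) → [ə].
The actual realization is [ə], which matches [ə].

Yes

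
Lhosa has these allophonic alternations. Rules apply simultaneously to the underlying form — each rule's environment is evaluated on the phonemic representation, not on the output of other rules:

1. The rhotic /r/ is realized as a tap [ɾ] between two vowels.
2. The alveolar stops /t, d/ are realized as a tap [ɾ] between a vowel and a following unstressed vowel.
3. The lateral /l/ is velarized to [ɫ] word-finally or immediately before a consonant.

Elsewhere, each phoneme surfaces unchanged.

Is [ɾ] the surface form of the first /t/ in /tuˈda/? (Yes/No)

/t/ — word-initial; rule 2 does not apply here → [t].
The actual realization is [t], not [ɾ].

No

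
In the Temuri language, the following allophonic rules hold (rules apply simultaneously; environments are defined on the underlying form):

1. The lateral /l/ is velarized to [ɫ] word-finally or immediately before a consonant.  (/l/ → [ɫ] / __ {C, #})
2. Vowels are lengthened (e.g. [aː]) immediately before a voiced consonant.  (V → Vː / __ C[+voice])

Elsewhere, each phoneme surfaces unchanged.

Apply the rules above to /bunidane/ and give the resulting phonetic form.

[buːniːdaːne]

/b/ (word-initial): no rule targets it → [b].
/u/ (between /b/ and /n/) occurs before a voiced consonant → [uː] by rule 2.
/n/ (between /u/ and /i/) is unaffected → [n].
/i/ (between /n/ and /d/) occurs before a voiced consonant → [iː] by rule 2.
/d/ (between /i/ and /a/): no rule targets it → [d].
/a/ meets the environment for rule 2 (before a voiced consonant) → [aː].
/n/ stays [n].
/e/ (word-final) fails the environment for rule 2, so it stays [e].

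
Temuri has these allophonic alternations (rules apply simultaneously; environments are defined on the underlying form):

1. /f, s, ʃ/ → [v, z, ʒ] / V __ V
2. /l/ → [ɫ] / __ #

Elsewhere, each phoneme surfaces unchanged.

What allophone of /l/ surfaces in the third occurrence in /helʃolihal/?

[ɫ]

/l/ meets the environment for rule 2 (word-finally) → [ɫ].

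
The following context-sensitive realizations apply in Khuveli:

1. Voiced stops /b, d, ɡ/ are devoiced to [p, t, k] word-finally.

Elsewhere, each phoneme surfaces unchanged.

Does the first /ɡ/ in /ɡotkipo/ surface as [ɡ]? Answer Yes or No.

/ɡ/ (word-initial) fails the environment for rule 1, so it stays [ɡ].
The actual realization is [ɡ], which matches [ɡ].

Yes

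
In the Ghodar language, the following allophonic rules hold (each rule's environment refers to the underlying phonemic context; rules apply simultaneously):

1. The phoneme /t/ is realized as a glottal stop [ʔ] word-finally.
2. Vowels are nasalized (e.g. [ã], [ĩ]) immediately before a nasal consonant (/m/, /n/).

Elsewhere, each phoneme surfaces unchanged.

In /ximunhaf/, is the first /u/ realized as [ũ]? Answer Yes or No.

Yes

/u/ (between /m/ and /n/) occurs before a nasal consonant → [ũ] by rule 2.
The actual realization is [ũ], which matches [ũ].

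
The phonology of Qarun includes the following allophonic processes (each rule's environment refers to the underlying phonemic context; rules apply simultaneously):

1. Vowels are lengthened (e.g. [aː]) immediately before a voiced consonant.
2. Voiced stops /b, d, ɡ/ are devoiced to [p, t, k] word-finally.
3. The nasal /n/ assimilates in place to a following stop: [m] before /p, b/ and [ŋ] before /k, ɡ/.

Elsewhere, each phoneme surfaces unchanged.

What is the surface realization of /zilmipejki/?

/z/ stays [z].
/i/ — between /z/ and /l/, before a voiced consonant — surfaces as [iː] (rule 1).
/l/ — not in any rule's target class → [l].
/m/ (between /l/ and /i/): no rule targets it → [m].
/i/ — between /m/ and /p/; rule 1 does not apply here → [i].
/p/ — not in any rule's target class → [p].
/e/ (between /p/ and /j/): before a voiced consonant, so rule 1 applies → [eː].
/j/ stays [j].
/k/ (between /j/ and /i/) is unaffected → [k].
/i/ (word-final): rule 1 targets it, but not before a voiced consonant → unchanged [i].

[ziːlmipeːjki]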